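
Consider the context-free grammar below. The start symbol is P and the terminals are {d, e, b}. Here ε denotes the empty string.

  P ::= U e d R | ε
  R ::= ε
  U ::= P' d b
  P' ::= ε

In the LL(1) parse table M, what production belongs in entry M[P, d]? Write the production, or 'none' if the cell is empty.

P ::= U e d R

FIRST(R): from R::=ε we get {ε}. So FIRST(R) = {ε}.
FIRST(P'): from P'::=ε we get {ε}. So FIRST(P') = {ε}.
FIRST(U): from U::=P' d b we get {d}. So FIRST(U) = {d}.
FIRST(P): from P::=U e d R we get {d}; from P::=ε we get {ε}. So FIRST(P) = {ε, d}.
FOLLOW(P) includes $ since P is the start symbol.
FOLLOW(P): P appears on no right-hand side. Thus FOLLOW(P) = {$}.
For P ::= U e d R: FIRST(U e d R) = {d}, so it goes in M[P, t] for t ∈ {d}.
For P ::= ε: FIRST(ε) = {ε}, so it goes in M[P, t] for t ∈ {}; since ε ∈ FIRST, also for every t ∈ FOLLOW(P) = {$}.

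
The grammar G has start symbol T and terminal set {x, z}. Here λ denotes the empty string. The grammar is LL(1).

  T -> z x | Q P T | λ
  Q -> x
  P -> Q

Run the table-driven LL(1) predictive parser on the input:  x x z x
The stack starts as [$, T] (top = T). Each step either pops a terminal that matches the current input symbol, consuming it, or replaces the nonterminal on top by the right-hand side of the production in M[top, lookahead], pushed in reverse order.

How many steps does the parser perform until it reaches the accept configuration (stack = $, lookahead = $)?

step 1: stack=$ T  input=x x z x $  — expand T -> Q P T
step 2: stack=$ T P Q  input=x x z x $  — expand Q -> x
step 3: stack=$ T P x  input=x x z x $  — match x
step 4: stack=$ T P  input=x z x $  — expand P -> Q
step 5: stack=$ T Q  input=x z x $  — expand Q -> x
step 6: stack=$ T x  input=x z x $  — match x
step 7: stack=$ T  input=z x $  — expand T -> z x
step 8: stack=$ x z  input=z x $  — match z
step 9: stack=$ x  input=x $  — match x
Accept reached after 9 steps.

9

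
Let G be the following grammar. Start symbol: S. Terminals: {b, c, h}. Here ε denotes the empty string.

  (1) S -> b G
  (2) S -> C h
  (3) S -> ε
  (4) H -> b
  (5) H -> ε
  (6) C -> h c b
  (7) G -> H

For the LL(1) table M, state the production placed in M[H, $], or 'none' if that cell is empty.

FIRST(H) = {ε, b}
FIRST(C) = {h}
FIRST(S) = {ε, b, h}  (via C h)
FIRST(G) = {ε, b}  (via H)
FOLLOW(S) includes $ since S is the start symbol.
FOLLOW(G): in S->b G, the suffix after G is empty, so FOLLOW(G) ⊇ FOLLOW(S) = {$}. Thus FOLLOW(G) = {$}.
FOLLOW(H): in G->H, the suffix after H is empty, so FOLLOW(H) ⊇ FOLLOW(G) = {$}. Thus FOLLOW(H) = {$}.
For H -> b: FIRST(b) = {b}, so it goes in M[H, t] for t ∈ {b}.
For H -> ε: FIRST(ε) = {ε}, so it goes in M[H, t] for t ∈ {}; since ε ∈ FIRST, also for every t ∈ FOLLOW(H) = {$}.

H -> ε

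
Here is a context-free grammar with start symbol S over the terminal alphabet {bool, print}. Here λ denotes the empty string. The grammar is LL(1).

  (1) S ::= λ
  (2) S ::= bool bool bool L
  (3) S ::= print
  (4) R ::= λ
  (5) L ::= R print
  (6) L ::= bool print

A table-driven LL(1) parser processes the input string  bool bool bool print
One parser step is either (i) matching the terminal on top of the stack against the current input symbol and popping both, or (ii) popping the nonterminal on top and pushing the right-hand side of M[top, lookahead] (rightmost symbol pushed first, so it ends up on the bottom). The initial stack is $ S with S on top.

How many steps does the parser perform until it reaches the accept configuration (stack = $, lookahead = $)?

     Stack               Input                   Action
  1  $ S                 bool bool bool print $  expand S ::= bool bool bool L
  2  $ L bool bool bool  bool bool bool print $  match bool
  3  $ L bool bool       bool bool print $       match bool
  4  $ L bool            bool print $            match bool
  5  $ L                 print $                 expand L ::= R print
  6  $ print R           print $                 expand R ::= λ
  7  $ print             print $                 match print
Accept reached after 7 steps.

7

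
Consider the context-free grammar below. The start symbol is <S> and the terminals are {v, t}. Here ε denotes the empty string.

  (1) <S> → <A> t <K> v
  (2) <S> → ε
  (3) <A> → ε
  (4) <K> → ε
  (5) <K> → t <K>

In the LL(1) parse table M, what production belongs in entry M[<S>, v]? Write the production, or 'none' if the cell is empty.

none

FIRST(<A>): from <A>→ε we get {ε}. So FIRST(<A>) = {ε}.
FIRST(<K>): from <K>→ε we get {ε}; from <K>→t <K> we get {t}. So FIRST(<K>) = {ε, t}.
FIRST(<S>): from <S>→<A> t <K> v we get {t}; from <S>→ε we get {ε}. So FIRST(<S>) = {ε, t}.
FOLLOW(<S>) includes $ since <S> is the start symbol.
FOLLOW(<S>): <S> appears on no right-hand side. Thus FOLLOW(<S>) = {$}.
For <S> → <A> t <K> v: FIRST(<A> t <K> v) = {t}, so it goes in M[<S>, t] for t ∈ {t}.
For <S> → ε: FIRST(ε) = {ε}, so it goes in M[<S>, t] for t ∈ {}; since ε ∈ FIRST, also for every t ∈ FOLLOW(<S>) = {$}.
None of these place a production in M[<S>, v].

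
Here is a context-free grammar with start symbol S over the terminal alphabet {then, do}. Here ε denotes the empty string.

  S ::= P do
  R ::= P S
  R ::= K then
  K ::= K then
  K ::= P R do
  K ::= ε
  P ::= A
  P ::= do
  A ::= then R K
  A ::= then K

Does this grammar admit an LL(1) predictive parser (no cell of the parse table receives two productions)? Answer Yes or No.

FIRST(S) = {do, then}
FIRST(R) = {do, then}
FIRST(K) = {ε, do, then}
FIRST(P) = {do, then}
FIRST(A) = {then}
FOLLOW(S) = {$, do, then}
FOLLOW(R) = {do, then}
FOLLOW(K) = {do, then}
FOLLOW(P) = {do, then}
FOLLOW(A) = {do, then}
Cell M[A, then] receives both A ::= then R K and A ::= then K — the grammar is not LL(1).

No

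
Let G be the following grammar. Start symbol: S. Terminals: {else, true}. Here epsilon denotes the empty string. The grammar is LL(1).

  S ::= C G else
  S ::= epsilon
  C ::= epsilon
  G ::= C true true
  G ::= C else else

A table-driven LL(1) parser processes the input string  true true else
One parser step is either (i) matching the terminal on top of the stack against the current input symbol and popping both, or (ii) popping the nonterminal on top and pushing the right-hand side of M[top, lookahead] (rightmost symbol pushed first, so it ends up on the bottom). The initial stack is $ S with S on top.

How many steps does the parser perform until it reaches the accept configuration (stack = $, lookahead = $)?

7

step 1: stack=$ S  input=true true else $  — expand S ::= C G else
step 2: stack=$ else G C  input=true true else $  — expand C ::= epsilon
step 3: stack=$ else G  input=true true else $  — expand G ::= C true true
step 4: stack=$ else true true C  input=true true else $  — expand C ::= epsilon
step 5: stack=$ else true true  input=true true else $  — match true
step 6: stack=$ else true  input=true else $  — match true
step 7: stack=$ else  input=else $  — match else
Accept reached after 7 steps.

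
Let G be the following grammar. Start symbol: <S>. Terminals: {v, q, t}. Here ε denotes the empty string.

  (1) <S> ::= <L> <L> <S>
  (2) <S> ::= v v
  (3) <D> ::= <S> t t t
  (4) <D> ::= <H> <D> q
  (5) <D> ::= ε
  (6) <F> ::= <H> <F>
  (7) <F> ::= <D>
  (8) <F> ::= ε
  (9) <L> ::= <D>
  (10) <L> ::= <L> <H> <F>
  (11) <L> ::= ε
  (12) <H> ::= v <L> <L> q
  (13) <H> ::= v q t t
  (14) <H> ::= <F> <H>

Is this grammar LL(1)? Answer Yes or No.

FIRST(<S>) = {v}
FIRST(<D>) = {ε, v}
FIRST(<F>) = {ε, v}
FIRST(<L>) = {ε, v}
FIRST(<H>) = {v}
FOLLOW(<S>) = {$, t}
FOLLOW(<D>) = {q, v}
FOLLOW(<F>) = {q, v}
FOLLOW(<L>) = {q, v}
FOLLOW(<H>) = {q, v}
Cell M[<D>, v] receives both <D> ::= <S> t t t and <D> ::= <H> <D> q and <D> ::= ε — the grammar is not LL(1).

No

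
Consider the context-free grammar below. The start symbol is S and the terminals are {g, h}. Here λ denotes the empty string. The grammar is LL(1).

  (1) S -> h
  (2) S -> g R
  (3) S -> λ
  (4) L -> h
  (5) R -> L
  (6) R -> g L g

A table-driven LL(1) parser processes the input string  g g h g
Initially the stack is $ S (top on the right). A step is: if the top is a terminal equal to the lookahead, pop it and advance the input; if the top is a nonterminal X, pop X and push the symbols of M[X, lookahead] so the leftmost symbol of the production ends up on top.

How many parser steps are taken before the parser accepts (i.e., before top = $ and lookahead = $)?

     Stack    Input      Action
  1  $ S      g g h g $  expand S -> g R
  2  $ R g    g g h g $  match g
  3  $ R      g h g $    expand R -> g L g
  4  $ g L g  g h g $    match g
  5  $ g L    h g $      expand L -> h
  6  $ g h    h g $      match h
  7  $ g      g $        match g
Accept reached after 7 steps.

7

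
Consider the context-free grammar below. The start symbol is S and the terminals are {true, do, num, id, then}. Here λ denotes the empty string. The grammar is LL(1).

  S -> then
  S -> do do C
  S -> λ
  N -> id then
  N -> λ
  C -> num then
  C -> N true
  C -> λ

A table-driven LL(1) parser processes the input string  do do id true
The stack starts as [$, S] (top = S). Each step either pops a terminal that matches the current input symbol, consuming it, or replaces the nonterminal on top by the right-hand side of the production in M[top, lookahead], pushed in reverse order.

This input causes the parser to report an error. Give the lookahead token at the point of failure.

step 1: stack=$ S  input=do do id true $  — expand S -> do do C
step 2: stack=$ C do do  input=do do id true $  — match do
step 3: stack=$ C do  input=do id true $  — match do
step 4: stack=$ C  input=id true $  — expand C -> N true
step 5: stack=$ true N  input=id true $  — expand N -> id then
step 6: stack=$ true then id  input=id true $  — match id
step 7: stack=$ true then  input=true $  — error: top is terminal then but lookahead is true

true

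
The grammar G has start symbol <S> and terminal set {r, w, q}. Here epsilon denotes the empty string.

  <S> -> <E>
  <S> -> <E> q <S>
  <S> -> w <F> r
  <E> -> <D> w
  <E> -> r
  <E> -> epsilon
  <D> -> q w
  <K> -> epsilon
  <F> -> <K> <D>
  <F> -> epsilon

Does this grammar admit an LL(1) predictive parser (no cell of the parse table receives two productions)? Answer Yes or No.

FIRST(<S>) = {epsilon, q, r, w}
FIRST(<E>) = {epsilon, q, r}
FIRST(<D>) = {q}
FIRST(<K>) = {epsilon}
FIRST(<F>) = {epsilon, q}
FOLLOW(<S>) = {$}
FOLLOW(<E>) = {$, q}
FOLLOW(<D>) = {r, w}
FOLLOW(<K>) = {q}
FOLLOW(<F>) = {r}
Cell M[<E>, q] receives both <E> -> <D> w and <E> -> epsilon — the grammar is not LL(1).

No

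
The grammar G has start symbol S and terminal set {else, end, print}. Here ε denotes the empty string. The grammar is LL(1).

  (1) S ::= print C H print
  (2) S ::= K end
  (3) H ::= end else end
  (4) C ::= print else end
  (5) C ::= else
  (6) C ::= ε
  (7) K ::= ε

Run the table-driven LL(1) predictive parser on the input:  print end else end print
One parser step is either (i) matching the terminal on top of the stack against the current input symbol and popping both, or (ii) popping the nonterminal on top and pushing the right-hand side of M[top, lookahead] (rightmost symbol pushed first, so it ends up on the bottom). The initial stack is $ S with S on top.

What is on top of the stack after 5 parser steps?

else

step 1: stack=$ S  input=print end else end print $  — expand S ::= print C H print
step 2: stack=$ print H C print  input=print end else end print $  — match print
step 3: stack=$ print H C  input=end else end print $  — expand C ::= ε
step 4: stack=$ print H  input=end else end print $  — expand H ::= end else end
step 5: stack=$ print end else end  input=end else end print $  — match end
Stack after step 5: $ print end else (top = else).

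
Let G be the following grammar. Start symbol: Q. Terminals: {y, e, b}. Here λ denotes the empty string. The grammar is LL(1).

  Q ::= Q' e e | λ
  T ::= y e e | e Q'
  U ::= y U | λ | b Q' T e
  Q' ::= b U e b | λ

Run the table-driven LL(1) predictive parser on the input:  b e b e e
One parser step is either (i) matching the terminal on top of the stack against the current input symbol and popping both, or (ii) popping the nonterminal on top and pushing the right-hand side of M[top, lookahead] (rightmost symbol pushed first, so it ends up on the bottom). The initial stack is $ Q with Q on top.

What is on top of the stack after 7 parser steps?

e

     Stack          Input        Action
  1  $ Q            b e b e e $  expand Q ::= Q' e e
  2  $ e e Q'       b e b e e $  expand Q' ::= b U e b
  3  $ e e b e U b  b e b e e $  match b
  4  $ e e b e U    e b e e $    expand U ::= λ
  5  $ e e b e      e b e e $    match e
  6  $ e e b        b e e $      match b
  7  $ e e          e e $        match e
Stack after step 7: $ e (top = e).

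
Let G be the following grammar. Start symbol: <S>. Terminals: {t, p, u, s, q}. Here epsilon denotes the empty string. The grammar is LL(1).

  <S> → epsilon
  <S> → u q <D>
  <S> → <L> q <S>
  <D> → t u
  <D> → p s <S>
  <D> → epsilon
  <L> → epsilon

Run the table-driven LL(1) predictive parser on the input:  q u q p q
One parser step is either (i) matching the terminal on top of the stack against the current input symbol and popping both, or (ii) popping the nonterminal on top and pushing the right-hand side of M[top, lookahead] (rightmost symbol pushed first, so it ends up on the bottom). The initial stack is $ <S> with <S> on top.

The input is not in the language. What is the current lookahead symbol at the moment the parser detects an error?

q

step 1: stack=$ <S>  input=q u q p q $  — expand <S> → <L> q <S>
step 2: stack=$ <S> q <L>  input=q u q p q $  — expand <L> → epsilon
step 3: stack=$ <S> q  input=q u q p q $  — match q
step 4: stack=$ <S>  input=u q p q $  — expand <S> → u q <D>
step 5: stack=$ <D> q u  input=u q p q $  — match u
step 6: stack=$ <D> q  input=q p q $  — match q
step 7: stack=$ <D>  input=p q $  — expand <D> → p s <S>
step 8: stack=$ <S> s p  input=p q $  — match p
step 9: stack=$ <S> s  input=q $  — error: top is terminal s but lookahead is q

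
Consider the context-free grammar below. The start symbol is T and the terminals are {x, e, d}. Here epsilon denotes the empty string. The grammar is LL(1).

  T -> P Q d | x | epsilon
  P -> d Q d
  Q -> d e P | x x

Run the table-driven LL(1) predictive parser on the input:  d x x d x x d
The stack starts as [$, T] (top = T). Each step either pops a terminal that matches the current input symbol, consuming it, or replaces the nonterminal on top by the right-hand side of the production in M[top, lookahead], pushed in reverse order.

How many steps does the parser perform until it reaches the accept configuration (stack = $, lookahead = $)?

step 1: stack=$ T  input=d x x d x x d $  — expand T -> P Q d
step 2: stack=$ d Q P  input=d x x d x x d $  — expand P -> d Q d
step 3: stack=$ d Q d Q d  input=d x x d x x d $  — match d
step 4: stack=$ d Q d Q  input=x x d x x d $  — expand Q -> x x
step 5: stack=$ d Q d x x  input=x x d x x d $  — match x
step 6: stack=$ d Q d x  input=x d x x d $  — match x
step 7: stack=$ d Q d  input=d x x d $  — match d
step 8: stack=$ d Q  input=x x d $  — expand Q -> x x
step 9: stack=$ d x x  input=x x d $  — match x
step 10: stack=$ d x  input=x d $  — match x
step 11: stack=$ d  input=d $  — match d
Accept reached after 11 steps.

11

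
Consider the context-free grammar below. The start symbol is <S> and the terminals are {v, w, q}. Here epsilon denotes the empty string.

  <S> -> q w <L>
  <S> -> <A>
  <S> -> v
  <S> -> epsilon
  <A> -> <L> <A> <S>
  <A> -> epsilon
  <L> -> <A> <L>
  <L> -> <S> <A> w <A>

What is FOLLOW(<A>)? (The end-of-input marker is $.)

{$, q, v, w}

FIRST(<S>): from <S>->q w <L> we get {q}; from <S>-><A> we get {epsilon, q, v, w}; from <S>->v we get {v}; from <S>->epsilon we get {epsilon}. So FIRST(<S>) = {epsilon, q, v, w}.
FIRST(<A>): from <A>-><L> <A> <S> we get {q, v, w}; from <A>->epsilon we get {epsilon}. So FIRST(<A>) = {epsilon, q, v, w}.
FIRST(<L>): from <L>-><A> <L> we get {q, v, w}; from <L>-><S> <A> w <A> we get {q, v, w}. So FIRST(<L>) = {q, v, w}.
FOLLOW(<S>) includes $ since <S> is the start symbol.
FOLLOW(<S>): in <A>-><L> <A> <S>, the suffix after <S> is empty, so FOLLOW(<S>) ⊇ FOLLOW(<A>) = {$, q, v, w}; in <L>-><S> <A> w <A>, <S> is followed by <A> w <A> with FIRST {q, v, w}. Thus FOLLOW(<S>) = {$, q, v, w}.
FOLLOW(<A>): in <S>-><A>, the suffix after <A> is empty, so FOLLOW(<A>) ⊇ FOLLOW(<S>) = {$, q, v, w}; in <A>-><L> <A> <S>, <A> is followed by <S> with FIRST {epsilon, q, v, w}; in <A>-><L> <A> <S>, the suffix after <A> is nullable (adds nothing new); in <L>-><A> <L>, <A> is followed by <L> with FIRST {q, v, w}; in <L>-><S> <A> w <A> (occurrence 1), <A> is followed by w <A> with FIRST {w}; in <L>-><S> <A> w <A> (occurrence 2), the suffix after <A> is empty, so FOLLOW(<A>) ⊇ FOLLOW(<L>) = {$, q, v, w}. Thus FOLLOW(<A>) = {$, q, v, w}.
FOLLOW(<L>): in <S>->q w <L>, the suffix after <L> is empty, so FOLLOW(<L>) ⊇ FOLLOW(<S>) = {$, q, v, w}; in <A>-><L> <A> <S>, <L> is followed by <A> <S> with FIRST {epsilon, q, v, w}; in <A>-><L> <A> <S>, the suffix after <L> is nullable, so FOLLOW(<L>) ⊇ FOLLOW(<A>) = {$, q, v, w}; in <L>-><A> <L>, the suffix after <L> is empty (adds nothing new). Thus FOLLOW(<L>) = {$, q, v, w}.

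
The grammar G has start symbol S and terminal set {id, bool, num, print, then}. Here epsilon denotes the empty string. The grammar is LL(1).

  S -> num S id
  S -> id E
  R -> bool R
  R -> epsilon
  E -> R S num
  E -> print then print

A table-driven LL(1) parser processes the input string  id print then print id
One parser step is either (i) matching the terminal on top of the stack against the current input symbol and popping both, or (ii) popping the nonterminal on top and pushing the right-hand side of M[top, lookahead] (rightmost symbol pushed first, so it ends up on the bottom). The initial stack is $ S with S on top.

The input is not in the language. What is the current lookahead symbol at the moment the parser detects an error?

step 1: stack=$ S  input=id print then print id $  — expand S -> id E
step 2: stack=$ E id  input=id print then print id $  — match id
step 3: stack=$ E  input=print then print id $  — expand E -> print then print
step 4: stack=$ print then print  input=print then print id $  — match print
step 5: stack=$ print then  input=then print id $  — match then
step 6: stack=$ print  input=print id $  — match print
step 7: stack=$  input=id $  — error: stack empty but input remains

id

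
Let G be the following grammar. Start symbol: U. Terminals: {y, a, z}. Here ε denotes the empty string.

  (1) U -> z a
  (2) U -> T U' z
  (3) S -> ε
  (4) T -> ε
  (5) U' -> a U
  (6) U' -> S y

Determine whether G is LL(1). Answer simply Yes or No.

Yes

FIRST(U) = {a, y, z}
FIRST(S) = {ε}
FIRST(T) = {ε}
FIRST(U') = {a, y}
FOLLOW(U) = {$, z}
FOLLOW(S) = {y}
FOLLOW(T) = {a, y}
FOLLOW(U') = {z}
Each cell of M receives at most one production.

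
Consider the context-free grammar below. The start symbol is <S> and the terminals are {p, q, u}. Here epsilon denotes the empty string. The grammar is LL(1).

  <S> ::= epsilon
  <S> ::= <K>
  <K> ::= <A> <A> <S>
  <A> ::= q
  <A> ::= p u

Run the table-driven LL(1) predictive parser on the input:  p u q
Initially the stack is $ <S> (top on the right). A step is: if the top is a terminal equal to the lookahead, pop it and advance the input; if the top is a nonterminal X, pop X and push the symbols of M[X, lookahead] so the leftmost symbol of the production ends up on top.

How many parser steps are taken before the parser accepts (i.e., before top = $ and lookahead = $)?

step 1: stack=$ <S>  input=p u q $  — expand <S> ::= <K>
step 2: stack=$ <K>  input=p u q $  — expand <K> ::= <A> <A> <S>
step 3: stack=$ <S> <A> <A>  input=p u q $  — expand <A> ::= p u
step 4: stack=$ <S> <A> u p  input=p u q $  — match p
step 5: stack=$ <S> <A> u  input=u q $  — match u
step 6: stack=$ <S> <A>  input=q $  — expand <A> ::= q
step 7: stack=$ <S> q  input=q $  — match q
step 8: stack=$ <S>  input=$  — expand <S> ::= epsilon
Accept reached after 8 steps.

8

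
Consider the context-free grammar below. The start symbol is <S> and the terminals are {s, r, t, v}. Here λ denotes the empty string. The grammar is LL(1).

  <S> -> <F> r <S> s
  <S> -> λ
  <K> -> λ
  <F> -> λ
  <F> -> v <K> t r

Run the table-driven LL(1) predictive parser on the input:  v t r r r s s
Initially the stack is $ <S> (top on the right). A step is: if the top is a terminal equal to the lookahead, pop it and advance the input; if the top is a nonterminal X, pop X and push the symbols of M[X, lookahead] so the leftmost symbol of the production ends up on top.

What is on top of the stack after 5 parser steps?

r

     Stack                Input            Action
  1  $ <S>                v t r r r s s $  expand <S> -> <F> r <S> s
  2  $ s <S> r <F>        v t r r r s s $  expand <F> -> v <K> t r
  3  $ s <S> r r t <K> v  v t r r r s s $  match v
  4  $ s <S> r r t <K>    t r r r s s $    expand <K> -> λ
  5  $ s <S> r r t        t r r r s s $    match t
Stack after step 5: $ s <S> r r (top = r).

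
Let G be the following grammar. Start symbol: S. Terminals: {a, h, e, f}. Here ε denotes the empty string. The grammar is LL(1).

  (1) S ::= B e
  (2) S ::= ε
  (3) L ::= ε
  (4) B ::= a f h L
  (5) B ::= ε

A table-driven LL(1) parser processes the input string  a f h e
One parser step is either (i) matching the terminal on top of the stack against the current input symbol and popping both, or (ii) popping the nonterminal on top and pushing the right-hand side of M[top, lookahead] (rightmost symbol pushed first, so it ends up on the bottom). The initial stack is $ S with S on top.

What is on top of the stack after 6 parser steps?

step 1: stack=$ S  input=a f h e $  — expand S ::= B e
step 2: stack=$ e B  input=a f h e $  — expand B ::= a f h L
step 3: stack=$ e L h f a  input=a f h e $  — match a
step 4: stack=$ e L h f  input=f h e $  — match f
step 5: stack=$ e L h  input=h e $  — match h
step 6: stack=$ e L  input=e $  — expand L ::= ε
Stack after step 6: $ e (top = e).

e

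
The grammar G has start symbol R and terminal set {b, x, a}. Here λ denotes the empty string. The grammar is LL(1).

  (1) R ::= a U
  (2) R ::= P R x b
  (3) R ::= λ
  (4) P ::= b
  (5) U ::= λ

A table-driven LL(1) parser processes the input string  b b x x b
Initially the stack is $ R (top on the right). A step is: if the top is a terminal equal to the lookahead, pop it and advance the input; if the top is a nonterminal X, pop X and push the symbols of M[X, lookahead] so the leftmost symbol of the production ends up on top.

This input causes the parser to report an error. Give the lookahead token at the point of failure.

x

step 1: stack=$ R  input=b b x x b $  — expand R ::= P R x b
step 2: stack=$ b x R P  input=b b x x b $  — expand P ::= b
step 3: stack=$ b x R b  input=b b x x b $  — match b
step 4: stack=$ b x R  input=b x x b $  — expand R ::= P R x b
step 5: stack=$ b x b x R P  input=b x x b $  — expand P ::= b
step 6: stack=$ b x b x R b  input=b x x b $  — match b
step 7: stack=$ b x b x R  input=x x b $  — expand R ::= λ
step 8: stack=$ b x b x  input=x x b $  — match x
step 9: stack=$ b x b  input=x b $  — error: top is terminal b but lookahead is x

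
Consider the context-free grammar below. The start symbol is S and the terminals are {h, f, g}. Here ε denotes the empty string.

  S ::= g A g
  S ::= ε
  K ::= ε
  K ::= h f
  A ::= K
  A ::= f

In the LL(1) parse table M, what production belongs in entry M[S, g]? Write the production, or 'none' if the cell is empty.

S ::= g A g

FIRST(S): from S::=g A g we get {g}; from S::=ε we get {ε}. So FIRST(S) = {ε, g}.
FIRST(K): from K::=ε we get {ε}; from K::=h f we get {h}. So FIRST(K) = {ε, h}.
FIRST(A): from A::=K we get {ε, h}; from A::=f we get {f}. So FIRST(A) = {ε, f, h}.
FOLLOW(S) includes $ since S is the start symbol.
FOLLOW(S): S appears on no right-hand side. Thus FOLLOW(S) = {$}.
For S ::= g A g: FIRST(g A g) = {g}, so it goes in M[S, t] for t ∈ {g}.
For S ::= ε: FIRST(ε) = {ε}, so it goes in M[S, t] for t ∈ {}; since ε ∈ FIRST, also for every t ∈ FOLLOW(S) = {$}.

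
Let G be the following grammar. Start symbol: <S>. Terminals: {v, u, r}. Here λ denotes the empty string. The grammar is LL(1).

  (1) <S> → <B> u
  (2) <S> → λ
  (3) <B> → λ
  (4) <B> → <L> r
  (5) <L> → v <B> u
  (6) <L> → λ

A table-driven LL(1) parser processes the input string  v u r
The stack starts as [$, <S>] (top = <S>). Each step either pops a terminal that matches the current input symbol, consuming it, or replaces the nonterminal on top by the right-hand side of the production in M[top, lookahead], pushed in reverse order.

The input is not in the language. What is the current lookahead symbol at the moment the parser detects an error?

     Stack          Input    Action
  1  $ <S>          v u r $  expand <S> → <B> u
  2  $ u <B>        v u r $  expand <B> → <L> r
  3  $ u r <L>      v u r $  expand <L> → v <B> u
  4  $ u r u <B> v  v u r $  match v
  5  $ u r u <B>    u r $    expand <B> → λ
  6  $ u r u        u r $    match u
  7  $ u r          r $      match r
  8  $ u            $        error: top is terminal u but lookahead is $

$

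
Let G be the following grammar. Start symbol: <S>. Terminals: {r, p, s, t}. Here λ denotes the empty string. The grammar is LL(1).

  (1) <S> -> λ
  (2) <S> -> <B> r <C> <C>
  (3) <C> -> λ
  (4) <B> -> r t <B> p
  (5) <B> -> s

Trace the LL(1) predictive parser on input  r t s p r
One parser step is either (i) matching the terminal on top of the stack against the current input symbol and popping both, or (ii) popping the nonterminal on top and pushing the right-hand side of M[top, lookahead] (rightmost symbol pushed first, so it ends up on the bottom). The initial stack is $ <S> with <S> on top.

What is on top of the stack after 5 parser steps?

     Stack                  Input        Action
  1  $ <S>                  r t s p r $  expand <S> -> <B> r <C> <C>
  2  $ <C> <C> r <B>        r t s p r $  expand <B> -> r t <B> p
  3  $ <C> <C> r p <B> t r  r t s p r $  match r
  4  $ <C> <C> r p <B> t    t s p r $    match t
  5  $ <C> <C> r p <B>      s p r $      expand <B> -> s
Stack after step 5: $ <C> <C> r p s (top = s).

s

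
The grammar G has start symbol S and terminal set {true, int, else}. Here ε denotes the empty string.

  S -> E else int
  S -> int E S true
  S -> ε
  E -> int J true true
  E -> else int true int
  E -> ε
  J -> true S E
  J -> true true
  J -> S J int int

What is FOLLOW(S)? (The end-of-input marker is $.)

{$, else, int, true}

FIRST(E) = {ε, else, int}
FIRST(S) = {ε, else, int}  (via E else int)
FIRST(J) = {else, int, true}  (via S J int int)
FOLLOW(S) includes $ since S is the start symbol.
FOLLOW(J): in E->int J true true, J is followed by true true with FIRST {true}; in J->S J int int, J is followed by int int with FIRST {int}. Thus FOLLOW(J) = {int, true}.
FOLLOW(S): in S->int E S true, S is followed by true with FIRST {true}; in J->true S E, S is followed by E with FIRST {ε, else, int}; in J->true S E, the suffix after S is nullable, so FOLLOW(S) ⊇ FOLLOW(J) = {int, true}; in J->S J int int, S is followed by J int int with FIRST {else, int, true}. Thus FOLLOW(S) = {$, else, int, true}.
FOLLOW(E): in S->E else int, E is followed by else int with FIRST {else}; in S->int E S true, E is followed by S true with FIRST {else, int, true}; in J->true S E, the suffix after E is empty, so FOLLOW(E) ⊇ FOLLOW(J) = {int, true}. Thus FOLLOW(E) = {else, int, true}.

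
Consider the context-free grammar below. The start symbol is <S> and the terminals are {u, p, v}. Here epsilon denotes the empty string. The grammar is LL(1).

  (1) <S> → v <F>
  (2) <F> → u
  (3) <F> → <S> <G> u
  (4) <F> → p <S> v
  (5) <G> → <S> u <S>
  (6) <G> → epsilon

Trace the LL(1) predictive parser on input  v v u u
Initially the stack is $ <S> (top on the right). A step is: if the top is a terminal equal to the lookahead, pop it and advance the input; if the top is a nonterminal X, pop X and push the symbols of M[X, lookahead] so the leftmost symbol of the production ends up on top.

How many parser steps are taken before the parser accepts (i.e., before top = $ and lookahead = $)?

step 1: stack=$ <S>  input=v v u u $  — expand <S> → v <F>
step 2: stack=$ <F> v  input=v v u u $  — match v
step 3: stack=$ <F>  input=v u u $  — expand <F> → <S> <G> u
step 4: stack=$ u <G> <S>  input=v u u $  — expand <S> → v <F>
step 5: stack=$ u <G> <F> v  input=v u u $  — match v
step 6: stack=$ u <G> <F>  input=u u $  — expand <F> → u
step 7: stack=$ u <G> u  input=u u $  — match u
step 8: stack=$ u <G>  input=u $  — expand <G> → epsilon
step 9: stack=$ u  input=u $  — match u
Accept reached after 9 steps.

9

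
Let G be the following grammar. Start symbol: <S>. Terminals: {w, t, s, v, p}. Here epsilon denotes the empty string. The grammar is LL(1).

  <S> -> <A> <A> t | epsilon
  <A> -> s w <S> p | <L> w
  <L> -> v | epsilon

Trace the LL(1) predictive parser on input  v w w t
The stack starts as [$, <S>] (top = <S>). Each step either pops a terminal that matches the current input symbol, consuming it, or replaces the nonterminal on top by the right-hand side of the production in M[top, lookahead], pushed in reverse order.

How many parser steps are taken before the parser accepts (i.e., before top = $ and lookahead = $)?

step 1: stack=$ <S>  input=v w w t $  — expand <S> -> <A> <A> t
step 2: stack=$ t <A> <A>  input=v w w t $  — expand <A> -> <L> w
step 3: stack=$ t <A> w <L>  input=v w w t $  — expand <L> -> v
step 4: stack=$ t <A> w v  input=v w w t $  — match v
step 5: stack=$ t <A> w  input=w w t $  — match w
step 6: stack=$ t <A>  input=w t $  — expand <A> -> <L> w
step 7: stack=$ t w <L>  input=w t $  — expand <L> -> epsilon
step 8: stack=$ t w  input=w t $  — match w
step 9: stack=$ t  input=t $  — match t
Accept reached after 9 steps.

9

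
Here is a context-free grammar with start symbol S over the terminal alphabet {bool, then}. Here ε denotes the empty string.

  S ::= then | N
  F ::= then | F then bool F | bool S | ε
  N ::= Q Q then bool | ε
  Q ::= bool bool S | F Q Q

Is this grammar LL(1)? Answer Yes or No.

No

FIRST(S) = {ε, bool, then}
FIRST(F) = {ε, bool, then}
FIRST(N) = {ε, bool, then}
FIRST(Q) = {bool, then}
FOLLOW(S) = {$, bool, then}
FOLLOW(F) = {bool, then}
FOLLOW(N) = {$, bool, then}
FOLLOW(Q) = {bool, then}
Cell M[F, bool] receives both F ::= F then bool F and F ::= bool S and F ::= ε — the grammar is not LL(1).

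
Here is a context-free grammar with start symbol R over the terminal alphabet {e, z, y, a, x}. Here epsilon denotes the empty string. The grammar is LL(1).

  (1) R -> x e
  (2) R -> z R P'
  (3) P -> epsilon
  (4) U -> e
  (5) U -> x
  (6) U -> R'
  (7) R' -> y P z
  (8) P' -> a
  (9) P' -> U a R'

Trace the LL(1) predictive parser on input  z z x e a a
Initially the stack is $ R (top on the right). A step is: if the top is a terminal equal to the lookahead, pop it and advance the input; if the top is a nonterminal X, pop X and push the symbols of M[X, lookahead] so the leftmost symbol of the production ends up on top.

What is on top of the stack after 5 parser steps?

step 1: stack=$ R  input=z z x e a a $  — expand R -> z R P'
step 2: stack=$ P' R z  input=z z x e a a $  — match z
step 3: stack=$ P' R  input=z x e a a $  — expand R -> z R P'
step 4: stack=$ P' P' R z  input=z x e a a $  — match z
step 5: stack=$ P' P' R  input=x e a a $  — expand R -> x e
Stack after step 5: $ P' P' e x (top = x).

x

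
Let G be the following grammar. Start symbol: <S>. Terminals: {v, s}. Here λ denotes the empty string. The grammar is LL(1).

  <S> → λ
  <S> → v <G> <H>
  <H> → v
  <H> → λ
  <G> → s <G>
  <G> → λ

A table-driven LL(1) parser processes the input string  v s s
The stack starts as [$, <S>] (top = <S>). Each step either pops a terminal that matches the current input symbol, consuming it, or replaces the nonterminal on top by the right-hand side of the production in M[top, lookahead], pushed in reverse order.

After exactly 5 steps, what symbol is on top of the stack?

s

step 1: stack=$ <S>  input=v s s $  — expand <S> → v <G> <H>
step 2: stack=$ <H> <G> v  input=v s s $  — match v
step 3: stack=$ <H> <G>  input=s s $  — expand <G> → s <G>
step 4: stack=$ <H> <G> s  input=s s $  — match s
step 5: stack=$ <H> <G>  input=s $  — expand <G> → s <G>
Stack after step 5: $ <H> <G> s (top = s).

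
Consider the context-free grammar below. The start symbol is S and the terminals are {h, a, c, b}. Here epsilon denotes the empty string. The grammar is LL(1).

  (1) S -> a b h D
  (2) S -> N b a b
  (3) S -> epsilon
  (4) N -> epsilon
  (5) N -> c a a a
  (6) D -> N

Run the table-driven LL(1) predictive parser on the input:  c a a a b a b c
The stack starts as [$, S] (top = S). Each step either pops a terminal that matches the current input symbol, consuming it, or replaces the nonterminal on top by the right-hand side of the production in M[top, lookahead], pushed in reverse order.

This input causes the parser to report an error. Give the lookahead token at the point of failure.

step 1: stack=$ S  input=c a a a b a b c $  — expand S -> N b a b
step 2: stack=$ b a b N  input=c a a a b a b c $  — expand N -> c a a a
step 3: stack=$ b a b a a a c  input=c a a a b a b c $  — match c
step 4: stack=$ b a b a a a  input=a a a b a b c $  — match a
step 5: stack=$ b a b a a  input=a a b a b c $  — match a
step 6: stack=$ b a b a  input=a b a b c $  — match a
step 7: stack=$ b a b  input=b a b c $  — match b
step 8: stack=$ b a  input=a b c $  — match a
step 9: stack=$ b  input=b c $  — match b
step 10: stack=$  input=c $  — error: stack empty but input remains

c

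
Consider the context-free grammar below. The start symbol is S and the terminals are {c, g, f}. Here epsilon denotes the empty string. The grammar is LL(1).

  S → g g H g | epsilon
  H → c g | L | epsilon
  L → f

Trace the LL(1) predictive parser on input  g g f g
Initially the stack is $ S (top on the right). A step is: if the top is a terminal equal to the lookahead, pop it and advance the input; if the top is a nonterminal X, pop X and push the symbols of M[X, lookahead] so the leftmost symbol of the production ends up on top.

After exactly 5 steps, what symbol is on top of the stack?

f

step 1: stack=$ S  input=g g f g $  — expand S → g g H g
step 2: stack=$ g H g g  input=g g f g $  — match g
step 3: stack=$ g H g  input=g f g $  — match g
step 4: stack=$ g H  input=f g $  — expand H → L
step 5: stack=$ g L  input=f g $  — expand L → f
Stack after step 5: $ g f (top = f).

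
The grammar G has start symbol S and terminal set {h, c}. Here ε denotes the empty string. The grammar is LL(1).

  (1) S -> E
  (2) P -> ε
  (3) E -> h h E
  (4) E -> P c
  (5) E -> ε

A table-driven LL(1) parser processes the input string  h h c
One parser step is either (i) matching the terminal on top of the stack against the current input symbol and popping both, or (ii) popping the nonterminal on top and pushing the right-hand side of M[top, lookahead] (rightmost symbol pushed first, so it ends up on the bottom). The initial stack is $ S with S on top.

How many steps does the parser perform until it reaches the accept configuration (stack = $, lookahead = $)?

7

step 1: stack=$ S  input=h h c $  — expand S -> E
step 2: stack=$ E  input=h h c $  — expand E -> h h E
step 3: stack=$ E h h  input=h h c $  — match h
step 4: stack=$ E h  input=h c $  — match h
step 5: stack=$ E  input=c $  — expand E -> P c
step 6: stack=$ c P  input=c $  — expand P -> ε
step 7: stack=$ c  input=c $  — match c
Accept reached after 7 steps.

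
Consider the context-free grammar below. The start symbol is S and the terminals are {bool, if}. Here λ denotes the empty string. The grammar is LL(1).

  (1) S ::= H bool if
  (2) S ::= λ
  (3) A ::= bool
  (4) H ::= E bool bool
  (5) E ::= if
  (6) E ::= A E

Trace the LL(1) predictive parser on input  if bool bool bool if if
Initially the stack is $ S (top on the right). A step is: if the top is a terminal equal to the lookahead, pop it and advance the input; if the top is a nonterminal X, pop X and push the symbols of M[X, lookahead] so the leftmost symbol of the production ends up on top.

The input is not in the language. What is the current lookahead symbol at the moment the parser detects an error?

if

     Stack                   Input                      Action
  1  $ S                     if bool bool bool if if $  expand S ::= H bool if
  2  $ if bool H             if bool bool bool if if $  expand H ::= E bool bool
  3  $ if bool bool bool E   if bool bool bool if if $  expand E ::= if
  4  $ if bool bool bool if  if bool bool bool if if $  match if
  5  $ if bool bool bool     bool bool bool if if $     match bool
  6  $ if bool bool          bool bool if if $          match bool
  7  $ if bool               bool if if $               match bool
  8  $ if                    if if $                    match if
  9  $                       if $                       error: stack empty but input remains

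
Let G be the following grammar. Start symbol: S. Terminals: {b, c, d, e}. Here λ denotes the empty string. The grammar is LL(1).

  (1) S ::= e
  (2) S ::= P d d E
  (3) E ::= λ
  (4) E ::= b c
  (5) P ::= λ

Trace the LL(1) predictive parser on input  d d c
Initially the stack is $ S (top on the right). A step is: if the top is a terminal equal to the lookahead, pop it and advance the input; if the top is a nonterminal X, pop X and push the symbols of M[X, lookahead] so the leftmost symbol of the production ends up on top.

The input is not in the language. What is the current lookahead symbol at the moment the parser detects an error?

c

     Stack      Input    Action
  1  $ S        d d c $  expand S ::= P d d E
  2  $ E d d P  d d c $  expand P ::= λ
  3  $ E d d    d d c $  match d
  4  $ E d      d c $    match d
  5  $ E        c $      error: M[E, c] is empty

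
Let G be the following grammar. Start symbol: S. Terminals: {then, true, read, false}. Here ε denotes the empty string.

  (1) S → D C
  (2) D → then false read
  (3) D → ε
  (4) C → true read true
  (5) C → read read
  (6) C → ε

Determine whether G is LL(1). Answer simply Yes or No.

FIRST(S) = {ε, read, then, true}
FIRST(D) = {ε, then}
FIRST(C) = {ε, read, true}
FOLLOW(S) = {$}
FOLLOW(D) = {$, read, true}
FOLLOW(C) = {$}
Each cell of M receives at most one production.

Yes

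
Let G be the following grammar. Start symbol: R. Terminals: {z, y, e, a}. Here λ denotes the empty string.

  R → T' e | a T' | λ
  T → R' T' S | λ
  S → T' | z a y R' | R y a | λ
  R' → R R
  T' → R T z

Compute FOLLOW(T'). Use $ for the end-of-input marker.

{$, a, e, y, z}

FIRST(R): from R→T' e we get {a, z}; from R→a T' we get {a}; from R→λ we get {λ}. So FIRST(R) = {λ, a, z}.
FIRST(R'): from R'→R R we get {λ, a, z}. So FIRST(R') = {λ, a, z}.
FIRST(T): from T→R' T' S we get {a, z}; from T→λ we get {λ}. So FIRST(T) = {λ, a, z}.
FIRST(T'): from T'→R T z we get {a, z}. So FIRST(T') = {a, z}.
FIRST(S): from S→T' we get {a, z}; from S→z a y R' we get {z}; from S→R y a we get {a, y, z}; from S→λ we get {λ}. So FIRST(S) = {λ, a, y, z}.
FOLLOW(R) includes $ since R is the start symbol.
FOLLOW(T): in T'→R T z, T is followed by z with FIRST {z}. Thus FOLLOW(T) = {z}.
FOLLOW(S): in T→R' T' S, the suffix after S is empty, so FOLLOW(S) ⊇ FOLLOW(T) = {z}. Thus FOLLOW(S) = {z}.
FOLLOW(R'): in T→R' T' S, R' is followed by T' S with FIRST {a, z}; in S→z a y R', the suffix after R' is empty, so FOLLOW(R') ⊇ FOLLOW(S) = {z}. Thus FOLLOW(R') = {a, z}.
FOLLOW(R): in S→R y a, R is followed by y a with FIRST {y}; in R'→R R (occurrence 1), R is followed by R with FIRST {λ, a, z}; in R'→R R (occurrence 1), the suffix after R is nullable, so FOLLOW(R) ⊇ FOLLOW(R') = {a, z}; in R'→R R (occurrence 2), the suffix after R is empty, so FOLLOW(R) ⊇ FOLLOW(R') = {a, z}; in T'→R T z, R is followed by T z with FIRST {a, z}. Thus FOLLOW(R) = {$, a, y, z}.
FOLLOW(T'): in R→T' e, T' is followed by e with FIRST {e}; in R→a T', the suffix after T' is empty, so FOLLOW(T') ⊇ FOLLOW(R) = {$, a, y, z}; in T→R' T' S, T' is followed by S with FIRST {λ, a, y, z}; in T→R' T' S, the suffix after T' is nullable, so FOLLOW(T') ⊇ FOLLOW(T) = {z}; in S→T', the suffix after T' is empty, so FOLLOW(T') ⊇ FOLLOW(S) = {z}. Thus FOLLOW(T') = {$, a, e, y, z}.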